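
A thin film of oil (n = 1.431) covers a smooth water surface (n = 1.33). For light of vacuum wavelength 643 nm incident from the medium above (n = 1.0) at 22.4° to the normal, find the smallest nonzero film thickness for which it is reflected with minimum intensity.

Top surface (1.0 → 1.431): reflection off a higher-index medium gives a half-wave phase shift.
Ray reflecting at the bottom interface goes from n = 1.431 toward n = 1.33: no phase shift.
Net: one phase inversion between the two reflected rays.
With one net inversion, destructive interference in reflection requires 2 n t cos θ_r = m λ.
Snell's law: 1.0 sin 22.4° = 1.431 sin θ_r → sin θ_r = 0.266, cos θ_r = 0.964.
Minimum nonzero at m = 1: t = λ / (2 n cos θ_r) = 643 / (2 × 1.431 × 0.964) = 233 nm.

233 nm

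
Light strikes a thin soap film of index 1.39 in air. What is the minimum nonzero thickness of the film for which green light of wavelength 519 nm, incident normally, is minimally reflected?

At the upper boundary (n = 1.0 to n = 1.39) the reflected ray undergoes a half-wave phase shift.
Bottom surface (1.39 → 1.0): reflection off a lower-index medium gives no phase shift.
Net: one phase inversion between the two reflected rays.
So the condition for destructive reflection is 2 n t = m λ.
Minimum nonzero at m = 1: t = λ / (2 n) = 519 / (2 × 1.39) = 187 nm.

187 nm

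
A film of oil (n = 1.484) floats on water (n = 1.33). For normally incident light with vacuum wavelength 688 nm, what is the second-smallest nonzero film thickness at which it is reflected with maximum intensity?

348 nm

Ray reflecting at the top interface goes from n = 1.0 toward n = 1.484: a half-wave phase shift.
Ray reflecting at the bottom interface goes from n = 1.484 toward n = 1.33: no phase shift.
Exactly one π shift → a net half-wave offset.
With one net inversion, constructive interference in reflection requires 2 n t = (m + ½) λ.
The second-smallest nonzero thickness corresponds to m = 1: t = (m + ½) λ / (2 n) = 1.50 × 688 / (2 × 1.484) = 348 nm.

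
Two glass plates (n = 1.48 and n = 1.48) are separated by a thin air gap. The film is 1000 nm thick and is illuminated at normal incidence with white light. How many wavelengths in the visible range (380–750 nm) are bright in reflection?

2

Top surface (1.48 → 1.0): reflection off a lower-index medium gives no phase shift.
At the lower boundary (n = 1.0 to n = 1.48) the reflected ray undergoes a half-wave phase shift.
Exactly one π shift → a net half-wave offset.
So the condition for constructive reflection is 2 n t = (m + ½) λ.
λ = 2 n t / (m + ½) = 2000 / (m + ½) nm.
m=2: 800 nm (IR); m=3: 571 nm (visible); m=4: 444 nm (visible); m=5: 364 nm (UV).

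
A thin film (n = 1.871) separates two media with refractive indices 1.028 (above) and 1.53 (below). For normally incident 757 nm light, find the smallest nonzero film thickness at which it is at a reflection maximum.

101 nm

Ray reflecting at the top interface goes from n = 1.028 toward n = 1.871: a half-wave phase shift.
At the lower boundary (n = 1.871 to n = 1.53) the reflected ray undergoes no phase shift.
Net: one phase inversion between the two reflected rays.
So the condition for constructive reflection is 2 n t = (m + ½) λ.
Minimum at m = 0: t = λ / (4 n) = 757 / (4 × 1.871) = 101 nm.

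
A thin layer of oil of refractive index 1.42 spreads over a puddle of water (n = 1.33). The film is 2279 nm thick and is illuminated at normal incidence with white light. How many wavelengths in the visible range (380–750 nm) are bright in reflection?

8

Top surface (1.0 → 1.42): reflection off a higher-index medium gives a half-wave phase shift.
Bottom surface (1.42 → 1.33): reflection off a lower-index medium gives no phase shift.
Exactly one π shift → a net half-wave offset.
For bright reflection here: 2 n t = (m + ½) λ.
λ = 2 n t / (m + ½) = 6472 / (m + ½) nm.
m=8: 761 nm (IR); m=9: 681 nm (visible); m=10: 616 nm (visible); m=11: 563 nm (visible); m=12: 518 nm (visible); m=13: 479 nm (visible); m=14: 446 nm (visible); m=15: 418 nm (visible); m=16: 392 nm (visible); m=17: 370 nm (UV).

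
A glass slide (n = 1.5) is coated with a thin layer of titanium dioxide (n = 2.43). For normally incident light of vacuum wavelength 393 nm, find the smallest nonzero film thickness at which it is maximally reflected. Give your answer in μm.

Ray reflecting at the top interface goes from n = 1.0 toward n = 2.43: a half-wave phase shift.
Ray reflecting at the bottom interface goes from n = 2.43 toward n = 1.5: no phase shift.
The two reflections differ by half a wavelength.
So the condition for constructive reflection is 2 n t = (m + ½) λ.
Minimum at m = 0: t = λ / (4 n) = 393 / (4 × 2.43) = 40.4 nm.

0.0404 μm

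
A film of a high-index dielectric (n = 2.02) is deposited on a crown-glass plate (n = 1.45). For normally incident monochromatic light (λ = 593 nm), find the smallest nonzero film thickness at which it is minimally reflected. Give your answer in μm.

At the upper boundary (n = 1.0 to n = 2.02) the reflected ray undergoes a half-wave phase shift.
At the lower boundary (n = 2.02 to n = 1.45) the reflected ray undergoes no phase shift.
The two reflections differ by half a wavelength.
With one net inversion, destructive interference in reflection requires 2 n t = m λ.
Minimum nonzero at m = 1: t = λ / (2 n) = 593 / (2 × 2.02) = 147 nm.

0.147 μm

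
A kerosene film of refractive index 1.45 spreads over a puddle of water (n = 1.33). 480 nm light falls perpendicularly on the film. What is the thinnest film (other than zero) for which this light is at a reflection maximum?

Ray reflecting at the top interface goes from n = 1.0 toward n = 1.45: a half-wave phase shift.
At the lower boundary (n = 1.45 to n = 1.33) the reflected ray undergoes no phase shift.
The two reflections differ by half a wavelength.
With one net inversion, constructive interference in reflection requires 2 n t = (m + ½) λ.
Minimum at m = 0: t = λ / (4 n) = 480 / (4 × 1.45) = 82.8 nm.

82.8 nm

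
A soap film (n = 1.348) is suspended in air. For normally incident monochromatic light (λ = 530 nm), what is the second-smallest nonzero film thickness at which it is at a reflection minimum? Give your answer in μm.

0.393 μm

At the upper boundary (n = 1.0 to n = 1.348) the reflected ray undergoes a half-wave phase shift.
Ray reflecting at the bottom interface goes from n = 1.348 toward n = 1.0: no phase shift.
Net: one phase inversion between the two reflected rays.
So the condition for destructive reflection is 2 n t = m λ.
The second-smallest nonzero thickness corresponds to m = 2: t = m λ / (2 n) = 2.00 × 530 / (2 × 1.348) = 393 nm.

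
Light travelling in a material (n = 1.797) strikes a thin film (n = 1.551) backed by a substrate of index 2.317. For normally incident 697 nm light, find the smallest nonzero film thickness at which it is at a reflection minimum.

At the upper boundary (n = 1.797 to n = 1.551) the reflected ray undergoes no phase shift.
Bottom surface (1.551 → 2.317): reflection off a higher-index medium gives a half-wave phase shift.
Net: one phase inversion between the two reflected rays.
For minimum reflection here: 2 n t = m λ.
Minimum nonzero at m = 1: t = λ / (2 n) = 697 / (2 × 1.551) = 225 nm.

225 nm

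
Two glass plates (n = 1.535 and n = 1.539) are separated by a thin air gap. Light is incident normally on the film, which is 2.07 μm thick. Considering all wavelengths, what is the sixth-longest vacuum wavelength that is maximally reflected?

At the upper boundary (n = 1.535 to n = 1.0) the reflected ray undergoes no phase shift.
Bottom surface (1.0 → 1.539): reflection off a higher-index medium gives a half-wave phase shift.
Net: one phase inversion between the two reflected rays.
So the condition for constructive reflection is 2 n t = (m + ½) λ.
λ = 2 n t / (m + ½). The sixth-longest wavelength is m = 5: λ = 2 × 1.0 × 2070 / 5.50 = 753 nm.

753 nm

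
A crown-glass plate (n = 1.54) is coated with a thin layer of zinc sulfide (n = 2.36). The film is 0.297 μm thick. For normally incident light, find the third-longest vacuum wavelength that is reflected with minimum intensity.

At the upper boundary (n = 1.0 to n = 2.36) the reflected ray undergoes a half-wave phase shift.
Bottom surface (2.36 → 1.54): reflection off a lower-index medium gives no phase shift.
Exactly one π shift → a net half-wave offset.
For weak reflection here: 2 n t = m λ.
λ = 2 n t / m. The third-longest wavelength is m = 3: λ = 2 × 2.36 × 297 / 3.00 = 467 nm.

467 nm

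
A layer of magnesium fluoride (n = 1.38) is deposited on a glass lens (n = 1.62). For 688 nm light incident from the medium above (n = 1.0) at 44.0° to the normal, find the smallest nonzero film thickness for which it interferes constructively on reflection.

288 nm

Ray reflecting at the top interface goes from n = 1.0 toward n = 1.38: a half-wave phase shift.
At the lower boundary (n = 1.38 to n = 1.62) the reflected ray undergoes a half-wave phase shift.
Net: no relative phase inversion (both shifts match).
For strong reflection here: 2 n t cos θ_r = m λ.
Snell's law: 1.0 sin 44.0° = 1.38 sin θ_r → sin θ_r = 0.503, cos θ_r = 0.864.
Minimum nonzero at m = 1: t = λ / (2 n cos θ_r) = 688 / (2 × 1.38 × 0.864) = 288 nm.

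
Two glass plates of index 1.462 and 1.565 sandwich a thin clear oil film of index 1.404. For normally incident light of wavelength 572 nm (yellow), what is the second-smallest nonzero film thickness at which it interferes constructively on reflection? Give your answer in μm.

Top surface (1.462 → 1.404): reflection off a lower-index medium gives no phase shift.
Ray reflecting at the bottom interface goes from n = 1.404 toward n = 1.565: a half-wave phase shift.
Exactly one π shift → a net half-wave offset.
So the condition for constructive reflection is 2 n t = (m + ½) λ.
The second-smallest nonzero thickness corresponds to m = 1: t = (m + ½) λ / (2 n) = 1.50 × 572 / (2 × 1.404) = 306 nm.

0.306 μm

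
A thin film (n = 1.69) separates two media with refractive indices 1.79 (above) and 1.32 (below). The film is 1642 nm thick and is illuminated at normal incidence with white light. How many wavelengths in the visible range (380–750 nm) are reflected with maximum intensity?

Ray reflecting at the top interface goes from n = 1.79 toward n = 1.69: no phase shift.
Bottom surface (1.69 → 1.32): reflection off a lower-index medium gives no phase shift.
Zero or two π shifts → no net half-wave offset.
For strong reflection here: 2 n t = m λ.
λ = 2 n t / m = 5550 / m nm.
m=7: 793 nm (IR); m=8: 694 nm (visible); m=9: 617 nm (visible); m=10: 555 nm (visible); m=11: 505 nm (visible); m=12: 462 nm (visible); m=13: 427 nm (visible); m=14: 396 nm (visible); m=15: 370 nm (UV).

7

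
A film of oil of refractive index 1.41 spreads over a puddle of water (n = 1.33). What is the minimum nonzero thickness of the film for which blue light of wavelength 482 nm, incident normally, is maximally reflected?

Top surface (1.0 → 1.41): reflection off a higher-index medium gives a half-wave phase shift.
Ray reflecting at the bottom interface goes from n = 1.41 toward n = 1.33: no phase shift.
The two reflections differ by half a wavelength.
With one net inversion, constructive interference in reflection requires 2 n t = (m + ½) λ.
Minimum at m = 0: t = λ / (4 n) = 482 / (4 × 1.41) = 85.5 nm.

85.5 nm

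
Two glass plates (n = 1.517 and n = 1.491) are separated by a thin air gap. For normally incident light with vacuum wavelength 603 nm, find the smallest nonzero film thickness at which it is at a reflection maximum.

151 nm

Top surface (1.517 → 1.0): reflection off a lower-index medium gives no phase shift.
Bottom surface (1.0 → 1.491): reflection off a higher-index medium gives a half-wave phase shift.
The two reflections differ by half a wavelength.
For maximum reflection here: 2 n t = (m + ½) λ.
Minimum at m = 0: t = λ / (4 n) = 603 / (4 × 1.0) = 151 nm.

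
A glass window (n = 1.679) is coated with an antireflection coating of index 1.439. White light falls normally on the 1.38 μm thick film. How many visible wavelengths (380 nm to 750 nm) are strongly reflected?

Ray reflecting at the top interface goes from n = 1.0 toward n = 1.439: a half-wave phase shift.
Ray reflecting at the bottom interface goes from n = 1.439 toward n = 1.679: a half-wave phase shift.
Zero or two π shifts → no net half-wave offset.
So the condition for constructive reflection is 2 n t = m λ.
λ = 2 n t / m = 3972 / m nm.
m=5: 794 nm (IR); m=6: 662 nm (visible); m=7: 567 nm (visible); m=8: 496 nm (visible); m=9: 441 nm (visible); m=10: 397 nm (visible); m=11: 361 nm (UV).

5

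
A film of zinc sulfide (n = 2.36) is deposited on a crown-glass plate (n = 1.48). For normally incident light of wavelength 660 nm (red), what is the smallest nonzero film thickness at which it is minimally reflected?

Top surface (1.0 → 2.36): reflection off a higher-index medium gives a half-wave phase shift.
Ray reflecting at the bottom interface goes from n = 2.36 toward n = 1.48: no phase shift.
Exactly one π shift → a net half-wave offset.
With one net inversion, destructive interference in reflection requires 2 n t = m λ.
The smallest nonzero thickness corresponds to m = 1: t = m λ / (2 n) = 1.00 × 660 / (2 × 2.36) = 140 nm.

140 nm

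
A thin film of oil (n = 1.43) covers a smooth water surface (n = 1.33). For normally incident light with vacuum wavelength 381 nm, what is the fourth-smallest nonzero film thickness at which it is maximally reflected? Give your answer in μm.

0.466 μm

At the upper boundary (n = 1.0 to n = 1.43) the reflected ray undergoes a half-wave phase shift.
At the lower boundary (n = 1.43 to n = 1.33) the reflected ray undergoes no phase shift.
Net: one phase inversion between the two reflected rays.
With one net inversion, constructive interference in reflection requires 2 n t = (m + ½) λ.
The fourth-smallest nonzero thickness corresponds to m = 3: t = (m + ½) λ / (2 n) = 3.50 × 381 / (2 × 1.43) = 466 nm.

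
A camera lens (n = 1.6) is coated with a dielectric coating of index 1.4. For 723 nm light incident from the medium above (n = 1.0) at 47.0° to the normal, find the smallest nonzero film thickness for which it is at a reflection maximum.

At the upper boundary (n = 1.0 to n = 1.4) the reflected ray undergoes a half-wave phase shift.
Bottom surface (1.4 → 1.6): reflection off a higher-index medium gives a half-wave phase shift.
Net: no relative phase inversion (both shifts match).
With no net inversion, constructive interference in reflection requires 2 n t cos θ_r = m λ.
Snell's law: 1.0 sin 47.0° = 1.4 sin θ_r → sin θ_r = 0.522, cos θ_r = 0.853.
Minimum nonzero at m = 1: t = λ / (2 n cos θ_r) = 723 / (2 × 1.4 × 0.853) = 303 nm.

303 nm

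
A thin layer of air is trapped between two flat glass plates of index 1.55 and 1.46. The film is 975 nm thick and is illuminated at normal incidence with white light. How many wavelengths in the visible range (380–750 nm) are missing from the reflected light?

3

Ray reflecting at the top interface goes from n = 1.55 toward n = 1.0: no phase shift.
Ray reflecting at the bottom interface goes from n = 1.0 toward n = 1.46: a half-wave phase shift.
Net: one phase inversion between the two reflected rays.
With one net inversion, destructive interference in reflection requires 2 n t = m λ.
λ = 2 n t / m = 1950 / m nm.
m=2: 975 nm (IR); m=3: 650 nm (visible); m=4: 488 nm (visible); m=5: 390 nm (visible); m=6: 325 nm (UV).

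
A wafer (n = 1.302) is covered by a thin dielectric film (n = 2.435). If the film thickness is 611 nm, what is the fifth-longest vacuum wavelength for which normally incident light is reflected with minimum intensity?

595 nm

At the upper boundary (n = 1.0 to n = 2.435) the reflected ray undergoes a half-wave phase shift.
Bottom surface (2.435 → 1.302): reflection off a lower-index medium gives no phase shift.
Net: one phase inversion between the two reflected rays.
For weak reflection here: 2 n t = m λ.
λ = 2 n t / m. The fifth-longest wavelength is m = 5: λ = 2 × 2.435 × 611 / 5.00 = 595 nm.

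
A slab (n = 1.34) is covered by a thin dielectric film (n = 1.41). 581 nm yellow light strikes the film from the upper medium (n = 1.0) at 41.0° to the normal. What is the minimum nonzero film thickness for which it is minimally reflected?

233 nm

At the upper boundary (n = 1.0 to n = 1.41) the reflected ray undergoes a half-wave phase shift.
At the lower boundary (n = 1.41 to n = 1.34) the reflected ray undergoes no phase shift.
Net: one phase inversion between the two reflected rays.
For minimum reflection here: 2 n t cos θ_r = m λ.
Snell's law: 1.0 sin 41.0° = 1.41 sin θ_r → sin θ_r = 0.465, cos θ_r = 0.885.
Minimum nonzero at m = 1: t = λ / (2 n cos θ_r) = 581 / (2 × 1.41 × 0.885) = 233 nm.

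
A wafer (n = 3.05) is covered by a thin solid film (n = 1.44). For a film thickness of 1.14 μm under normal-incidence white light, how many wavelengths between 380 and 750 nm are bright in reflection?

4

Top surface (1.0 → 1.44): reflection off a higher-index medium gives a half-wave phase shift.
Bottom surface (1.44 → 3.05): reflection off a higher-index medium gives a half-wave phase shift.
The two reflections carry the same phase change, so no net offset.
So the condition for constructive reflection is 2 n t = m λ.
λ = 2 n t / m = 3283 / m nm.
m=4: 821 nm (IR); m=5: 657 nm (visible); m=6: 547 nm (visible); m=7: 469 nm (visible); m=8: 410 nm (visible); m=9: 365 nm (UV).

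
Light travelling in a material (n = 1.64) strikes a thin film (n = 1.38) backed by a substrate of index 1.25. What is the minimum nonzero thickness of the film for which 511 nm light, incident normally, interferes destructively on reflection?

At the upper boundary (n = 1.64 to n = 1.38) the reflected ray undergoes no phase shift.
Bottom surface (1.38 → 1.25): reflection off a lower-index medium gives no phase shift.
Zero or two π shifts → no net half-wave offset.
So the condition for destructive reflection is 2 n t = (m + ½) λ.
Minimum at m = 0: t = λ / (4 n) = 511 / (4 × 1.38) = 92.6 nm.

92.6 nm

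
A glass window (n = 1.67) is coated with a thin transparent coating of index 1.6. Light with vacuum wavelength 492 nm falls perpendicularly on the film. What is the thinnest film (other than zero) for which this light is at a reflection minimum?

Ray reflecting at the top interface goes from n = 1.0 toward n = 1.6: a half-wave phase shift.
Bottom surface (1.6 → 1.67): reflection off a higher-index medium gives a half-wave phase shift.
The two reflections carry the same phase change, so no net offset.
So the condition for destructive reflection is 2 n t = (m + ½) λ.
Minimum at m = 0: t = λ / (4 n) = 492 / (4 × 1.6) = 76.9 nm.

76.9 nm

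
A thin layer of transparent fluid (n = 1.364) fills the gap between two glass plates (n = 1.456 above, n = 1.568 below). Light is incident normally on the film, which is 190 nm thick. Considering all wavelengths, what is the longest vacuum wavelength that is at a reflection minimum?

518 nm

At the upper boundary (n = 1.456 to n = 1.364) the reflected ray undergoes no phase shift.
Bottom surface (1.364 → 1.568): reflection off a higher-index medium gives a half-wave phase shift.
Exactly one π shift → a net half-wave offset.
With one net inversion, destructive interference in reflection requires 2 n t = m λ.
λ = 2 n t / m. The longest wavelength is m = 1: λ = 2 × 1.364 × 190 / 1.00 = 518 nm.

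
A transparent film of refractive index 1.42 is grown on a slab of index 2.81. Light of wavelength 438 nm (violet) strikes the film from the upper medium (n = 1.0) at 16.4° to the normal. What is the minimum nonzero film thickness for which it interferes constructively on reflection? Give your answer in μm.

Top surface (1.0 → 1.42): reflection off a higher-index medium gives a half-wave phase shift.
Bottom surface (1.42 → 2.81): reflection off a higher-index medium gives a half-wave phase shift.
Net: no relative phase inversion (both shifts match).
With no net inversion, constructive interference in reflection requires 2 n t cos θ_r = m λ.
Snell's law: 1.0 sin 16.4° = 1.42 sin θ_r → sin θ_r = 0.199, cos θ_r = 0.980.
Minimum nonzero at m = 1: t = λ / (2 n cos θ_r) = 438 / (2 × 1.42 × 0.980) = 157 nm.

0.157 μm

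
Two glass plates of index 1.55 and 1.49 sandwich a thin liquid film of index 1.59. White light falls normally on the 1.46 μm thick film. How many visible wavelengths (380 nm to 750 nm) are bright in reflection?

6

Top surface (1.55 → 1.59): reflection off a higher-index medium gives a half-wave phase shift.
At the lower boundary (n = 1.59 to n = 1.49) the reflected ray undergoes no phase shift.
The two reflections differ by half a wavelength.
With one net inversion, constructive interference in reflection requires 2 n t = (m + ½) λ.
λ = 2 n t / (m + ½) = 4643 / (m + ½) nm.
m=5: 844 nm (IR); m=6: 714 nm (visible); m=7: 619 nm (visible); m=8: 546 nm (visible); m=9: 489 nm (visible); m=10: 442 nm (visible); m=11: 404 nm (visible); m=12: 371 nm (UV).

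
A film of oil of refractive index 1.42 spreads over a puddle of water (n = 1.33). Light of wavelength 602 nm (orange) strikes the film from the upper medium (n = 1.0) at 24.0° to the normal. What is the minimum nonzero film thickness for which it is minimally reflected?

221 nm

Top surface (1.0 → 1.42): reflection off a higher-index medium gives a half-wave phase shift.
At the lower boundary (n = 1.42 to n = 1.33) the reflected ray undergoes no phase shift.
The two reflections differ by half a wavelength.
For weak reflection here: 2 n t cos θ_r = m λ.
Snell's law: 1.0 sin 24.0° = 1.42 sin θ_r → sin θ_r = 0.286, cos θ_r = 0.958.
Minimum nonzero at m = 1: t = λ / (2 n cos θ_r) = 602 / (2 × 1.42 × 0.958) = 221 nm.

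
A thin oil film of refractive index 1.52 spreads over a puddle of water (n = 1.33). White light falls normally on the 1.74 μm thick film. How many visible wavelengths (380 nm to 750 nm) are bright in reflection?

Ray reflecting at the top interface goes from n = 1.0 toward n = 1.52: a half-wave phase shift.
Ray reflecting at the bottom interface goes from n = 1.52 toward n = 1.33: no phase shift.
Exactly one π shift → a net half-wave offset.
With one net inversion, constructive interference in reflection requires 2 n t = (m + ½) λ.
λ = 2 n t / (m + ½) = 5290 / (m + ½) nm.
m=6: 814 nm (IR); m=7: 705 nm (visible); m=8: 622 nm (visible); m=9: 557 nm (visible); m=10: 504 nm (visible); m=11: 460 nm (visible); m=12: 423 nm (visible); m=13: 392 nm (visible); m=14: 365 nm (UV).

7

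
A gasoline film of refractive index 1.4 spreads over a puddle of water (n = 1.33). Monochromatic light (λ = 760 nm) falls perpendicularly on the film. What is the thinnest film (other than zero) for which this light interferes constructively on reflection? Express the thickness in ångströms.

Top surface (1.0 → 1.4): reflection off a higher-index medium gives a half-wave phase shift.
Ray reflecting at the bottom interface goes from n = 1.4 toward n = 1.33: no phase shift.
Exactly one π shift → a net half-wave offset.
So the condition for constructive reflection is 2 n t = (m + ½) λ.
Minimum at m = 0: t = λ / (4 n) = 760 / (4 × 1.4) = 136 nm.

1357 Å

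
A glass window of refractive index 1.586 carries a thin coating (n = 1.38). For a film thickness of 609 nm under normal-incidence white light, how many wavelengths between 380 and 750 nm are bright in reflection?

At the upper boundary (n = 1.0 to n = 1.38) the reflected ray undergoes a half-wave phase shift.
At the lower boundary (n = 1.38 to n = 1.586) the reflected ray undergoes a half-wave phase shift.
The two reflections carry the same phase change, so no net offset.
For bright reflection here: 2 n t = m λ.
λ = 2 n t / m = 1681 / m nm.
m=2: 840 nm (IR); m=3: 560 nm (visible); m=4: 420 nm (visible); m=5: 336 nm (UV).

2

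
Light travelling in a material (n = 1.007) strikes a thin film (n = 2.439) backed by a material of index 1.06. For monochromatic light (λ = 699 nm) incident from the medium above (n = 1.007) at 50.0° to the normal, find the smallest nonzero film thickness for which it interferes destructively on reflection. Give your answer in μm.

0.151 μm

Top surface (1.007 → 2.439): reflection off a higher-index medium gives a half-wave phase shift.
Bottom surface (2.439 → 1.06): reflection off a lower-index medium gives no phase shift.
The two reflections differ by half a wavelength.
So the condition for destructive reflection is 2 n t cos θ_r = m λ.
Snell's law: 1.007 sin 50.0° = 2.439 sin θ_r → sin θ_r = 0.316, cos θ_r = 0.949.
Minimum nonzero at m = 1: t = λ / (2 n cos θ_r) = 699 / (2 × 2.439 × 0.949) = 151 nm.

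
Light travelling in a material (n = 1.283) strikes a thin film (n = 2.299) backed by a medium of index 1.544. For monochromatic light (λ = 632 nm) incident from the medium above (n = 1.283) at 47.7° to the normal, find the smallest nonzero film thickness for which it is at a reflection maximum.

75.5 nm

At the upper boundary (n = 1.283 to n = 2.299) the reflected ray undergoes a half-wave phase shift.
Ray reflecting at the bottom interface goes from n = 2.299 toward n = 1.544: no phase shift.
Exactly one π shift → a net half-wave offset.
With one net inversion, constructive interference in reflection requires 2 n t cos θ_r = (m + ½) λ.
Snell's law: 1.283 sin 47.7° = 2.299 sin θ_r → sin θ_r = 0.413, cos θ_r = 0.911.
Minimum at m = 0: t = λ / (4 n cos θ_r) = 632 / (4 × 2.299 × 0.911) = 75.5 nm.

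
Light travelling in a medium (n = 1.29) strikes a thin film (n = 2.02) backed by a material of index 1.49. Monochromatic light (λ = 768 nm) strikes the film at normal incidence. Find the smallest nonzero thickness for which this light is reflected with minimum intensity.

Top surface (1.29 → 2.02): reflection off a higher-index medium gives a half-wave phase shift.
At the lower boundary (n = 2.02 to n = 1.49) the reflected ray undergoes no phase shift.
Exactly one π shift → a net half-wave offset.
With one net inversion, destructive interference in reflection requires 2 n t = m λ.
The smallest nonzero thickness corresponds to m = 1: t = m λ / (2 n) = 1.00 × 768 / (2 × 2.02) = 190 nm.

190 nm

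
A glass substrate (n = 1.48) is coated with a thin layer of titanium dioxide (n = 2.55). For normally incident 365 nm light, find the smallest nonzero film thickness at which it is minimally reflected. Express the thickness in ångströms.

At the upper boundary (n = 1.0 to n = 2.55) the reflected ray undergoes a half-wave phase shift.
Ray reflecting at the bottom interface goes from n = 2.55 toward n = 1.48: no phase shift.
Exactly one π shift → a net half-wave offset.
With one net inversion, destructive interference in reflection requires 2 n t = m λ.
Minimum nonzero at m = 1: t = λ / (2 n) = 365 / (2 × 2.55) = 71.6 nm.

716 Å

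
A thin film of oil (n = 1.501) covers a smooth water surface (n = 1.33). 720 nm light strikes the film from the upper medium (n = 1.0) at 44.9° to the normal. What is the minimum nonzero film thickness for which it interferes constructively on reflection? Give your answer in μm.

0.136 μm

Top surface (1.0 → 1.501): reflection off a higher-index medium gives a half-wave phase shift.
Ray reflecting at the bottom interface goes from n = 1.501 toward n = 1.33: no phase shift.
Net: one phase inversion between the two reflected rays.
So the condition for constructive reflection is 2 n t cos θ_r = (m + ½) λ.
Snell's law: 1.0 sin 44.9° = 1.501 sin θ_r → sin θ_r = 0.470, cos θ_r = 0.883.
Minimum at m = 0: t = λ / (4 n cos θ_r) = 720 / (4 × 1.501 × 0.883) = 136 nm.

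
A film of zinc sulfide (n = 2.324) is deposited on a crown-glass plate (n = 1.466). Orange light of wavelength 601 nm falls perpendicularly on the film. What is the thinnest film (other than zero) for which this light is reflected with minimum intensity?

129 nm

At the upper boundary (n = 1.0 to n = 2.324) the reflected ray undergoes a half-wave phase shift.
At the lower boundary (n = 2.324 to n = 1.466) the reflected ray undergoes no phase shift.
Net: one phase inversion between the two reflected rays.
With one net inversion, destructive interference in reflection requires 2 n t = m λ.
Minimum nonzero at m = 1: t = λ / (2 n) = 601 / (2 × 2.324) = 129 nm.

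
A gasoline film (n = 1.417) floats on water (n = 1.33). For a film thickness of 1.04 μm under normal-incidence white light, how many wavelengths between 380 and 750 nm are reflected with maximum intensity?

4

Top surface (1.0 → 1.417): reflection off a higher-index medium gives a half-wave phase shift.
Bottom surface (1.417 → 1.33): reflection off a lower-index medium gives no phase shift.
The two reflections differ by half a wavelength.
For bright reflection here: 2 n t = (m + ½) λ.
λ = 2 n t / (m + ½) = 2947 / (m + ½) nm.
m=3: 842 nm (IR); m=4: 655 nm (visible); m=5: 536 nm (visible); m=6: 453 nm (visible); m=7: 393 nm (visible); m=8: 347 nm (UV).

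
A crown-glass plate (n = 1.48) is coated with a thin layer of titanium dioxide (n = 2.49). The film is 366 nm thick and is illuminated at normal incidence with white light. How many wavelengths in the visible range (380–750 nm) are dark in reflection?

2

At the upper boundary (n = 1.0 to n = 2.49) the reflected ray undergoes a half-wave phase shift.
At the lower boundary (n = 2.49 to n = 1.48) the reflected ray undergoes no phase shift.
Exactly one π shift → a net half-wave offset.
With one net inversion, destructive interference in reflection requires 2 n t = m λ.
λ = 2 n t / m = 1823 / m nm.
m=2: 911 nm (IR); m=3: 608 nm (visible); m=4: 456 nm (visible); m=5: 365 nm (UV).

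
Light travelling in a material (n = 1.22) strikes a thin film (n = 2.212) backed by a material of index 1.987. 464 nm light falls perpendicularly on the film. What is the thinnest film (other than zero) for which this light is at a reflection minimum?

105 nm

At the upper boundary (n = 1.22 to n = 2.212) the reflected ray undergoes a half-wave phase shift.
At the lower boundary (n = 2.212 to n = 1.987) the reflected ray undergoes no phase shift.
The two reflections differ by half a wavelength.
With one net inversion, destructive interference in reflection requires 2 n t = m λ.
Minimum nonzero at m = 1: t = λ / (2 n) = 464 / (2 × 2.212) = 105 nm.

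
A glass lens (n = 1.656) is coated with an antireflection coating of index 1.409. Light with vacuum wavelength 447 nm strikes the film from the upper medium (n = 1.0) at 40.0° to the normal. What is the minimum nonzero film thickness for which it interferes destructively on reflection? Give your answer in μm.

At the upper boundary (n = 1.0 to n = 1.409) the reflected ray undergoes a half-wave phase shift.
Bottom surface (1.409 → 1.656): reflection off a higher-index medium gives a half-wave phase shift.
Net: no relative phase inversion (both shifts match).
With no net inversion, destructive interference in reflection requires 2 n t cos θ_r = (m + ½) λ.
Snell's law: 1.0 sin 40.0° = 1.409 sin θ_r → sin θ_r = 0.456, cos θ_r = 0.890.
Minimum at m = 0: t = λ / (4 n cos θ_r) = 447 / (4 × 1.409 × 0.890) = 89.1 nm.

0.0891 μm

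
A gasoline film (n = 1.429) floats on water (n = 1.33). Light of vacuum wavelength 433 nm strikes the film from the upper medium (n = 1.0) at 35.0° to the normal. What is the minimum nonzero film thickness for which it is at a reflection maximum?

At the upper boundary (n = 1.0 to n = 1.429) the reflected ray undergoes a half-wave phase shift.
At the lower boundary (n = 1.429 to n = 1.33) the reflected ray undergoes no phase shift.
Net: one phase inversion between the two reflected rays.
For maximum reflection here: 2 n t cos θ_r = (m + ½) λ.
Snell's law: 1.0 sin 35.0° = 1.429 sin θ_r → sin θ_r = 0.401, cos θ_r = 0.916.
Minimum at m = 0: t = λ / (4 n cos θ_r) = 433 / (4 × 1.429 × 0.916) = 82.7 nm.

82.7 nm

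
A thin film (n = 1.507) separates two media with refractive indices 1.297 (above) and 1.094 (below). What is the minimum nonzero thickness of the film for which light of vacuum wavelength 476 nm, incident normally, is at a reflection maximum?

Top surface (1.297 → 1.507): reflection off a higher-index medium gives a half-wave phase shift.
Bottom surface (1.507 → 1.094): reflection off a lower-index medium gives no phase shift.
Exactly one π shift → a net half-wave offset.
So the condition for constructive reflection is 2 n t = (m + ½) λ.
Minimum at m = 0: t = λ / (4 n) = 476 / (4 × 1.507) = 79.0 nm.

79.0 nm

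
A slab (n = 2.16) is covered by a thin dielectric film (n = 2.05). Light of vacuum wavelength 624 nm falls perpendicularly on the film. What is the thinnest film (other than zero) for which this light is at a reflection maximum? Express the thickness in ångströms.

Ray reflecting at the top interface goes from n = 1.0 toward n = 2.05: a half-wave phase shift.
Ray reflecting at the bottom interface goes from n = 2.05 toward n = 2.16: a half-wave phase shift.
Net: no relative phase inversion (both shifts match).
So the condition for constructive reflection is 2 n t = m λ.
Minimum nonzero at m = 1: t = λ / (2 n) = 624 / (2 × 2.05) = 152 nm.

1522 Å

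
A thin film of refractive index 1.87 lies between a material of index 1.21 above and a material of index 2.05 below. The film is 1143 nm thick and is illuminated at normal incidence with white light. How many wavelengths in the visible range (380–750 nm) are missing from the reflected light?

5

Top surface (1.21 → 1.87): reflection off a higher-index medium gives a half-wave phase shift.
Bottom surface (1.87 → 2.05): reflection off a higher-index medium gives a half-wave phase shift.
Net: no relative phase inversion (both shifts match).
So the condition for destructive reflection is 2 n t = (m + ½) λ.
λ = 2 n t / (m + ½) = 4275 / (m + ½) nm.
m=5: 777 nm (IR); m=6: 658 nm (visible); m=7: 570 nm (visible); m=8: 503 nm (visible); m=9: 450 nm (visible); m=10: 407 nm (visible); m=11: 372 nm (UV).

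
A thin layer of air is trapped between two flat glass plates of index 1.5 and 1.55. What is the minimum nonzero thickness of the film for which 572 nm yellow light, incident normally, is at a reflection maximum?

143 nm

At the upper boundary (n = 1.5 to n = 1.0) the reflected ray undergoes no phase shift.
Ray reflecting at the bottom interface goes from n = 1.0 toward n = 1.55: a half-wave phase shift.
Exactly one π shift → a net half-wave offset.
So the condition for constructive reflection is 2 n t = (m + ½) λ.
Minimum at m = 0: t = λ / (4 n) = 572 / (4 × 1.0) = 143 nm.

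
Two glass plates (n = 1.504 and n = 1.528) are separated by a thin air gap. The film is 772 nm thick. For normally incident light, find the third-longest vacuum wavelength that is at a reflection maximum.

618 nm

At the upper boundary (n = 1.504 to n = 1.0) the reflected ray undergoes no phase shift.
Bottom surface (1.0 → 1.528): reflection off a higher-index medium gives a half-wave phase shift.
Net: one phase inversion between the two reflected rays.
With one net inversion, constructive interference in reflection requires 2 n t = (m + ½) λ.
λ = 2 n t / (m + ½). The third-longest wavelength is m = 2: λ = 2 × 1.0 × 772 / 2.50 = 618 nm.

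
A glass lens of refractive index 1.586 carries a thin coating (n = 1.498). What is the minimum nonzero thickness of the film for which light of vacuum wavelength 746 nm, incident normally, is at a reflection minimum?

Top surface (1.0 → 1.498): reflection off a higher-index medium gives a half-wave phase shift.
Bottom surface (1.498 → 1.586): reflection off a higher-index medium gives a half-wave phase shift.
Zero or two π shifts → no net half-wave offset.
For weak reflection here: 2 n t = (m + ½) λ.
Minimum at m = 0: t = λ / (4 n) = 746 / (4 × 1.498) = 124 nm.

124 nm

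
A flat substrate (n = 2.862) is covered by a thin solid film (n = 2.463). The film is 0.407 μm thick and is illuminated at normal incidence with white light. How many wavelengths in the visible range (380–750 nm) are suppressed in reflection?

Top surface (1.0 → 2.463): reflection off a higher-index medium gives a half-wave phase shift.
At the lower boundary (n = 2.463 to n = 2.862) the reflected ray undergoes a half-wave phase shift.
Net: no relative phase inversion (both shifts match).
So the condition for destructive reflection is 2 n t = (m + ½) λ.
λ = 2 n t / (m + ½) = 2005 / (m + ½) nm.
m=2: 802 nm (IR); m=3: 573 nm (visible); m=4: 446 nm (visible); m=5: 365 nm (UV).

2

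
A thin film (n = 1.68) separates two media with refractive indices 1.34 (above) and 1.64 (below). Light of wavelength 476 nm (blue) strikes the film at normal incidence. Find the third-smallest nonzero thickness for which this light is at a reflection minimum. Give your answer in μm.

Top surface (1.34 → 1.68): reflection off a higher-index medium gives a half-wave phase shift.
At the lower boundary (n = 1.68 to n = 1.64) the reflected ray undergoes no phase shift.
Exactly one π shift → a net half-wave offset.
So the condition for destructive reflection is 2 n t = m λ.
The third-smallest nonzero thickness corresponds to m = 3: t = m λ / (2 n) = 3.00 × 476 / (2 × 1.68) = 425 nm.

0.425 μm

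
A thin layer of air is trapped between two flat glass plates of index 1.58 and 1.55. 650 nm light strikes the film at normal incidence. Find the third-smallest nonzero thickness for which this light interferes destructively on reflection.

975 nm

At the upper boundary (n = 1.58 to n = 1.0) the reflected ray undergoes no phase shift.
Ray reflecting at the bottom interface goes from n = 1.0 toward n = 1.55: a half-wave phase shift.
Net: one phase inversion between the two reflected rays.
With one net inversion, destructive interference in reflection requires 2 n t = m λ.
The third-smallest nonzero thickness corresponds to m = 3: t = m λ / (2 n) = 3.00 × 650 / (2 × 1.0) = 975 nm.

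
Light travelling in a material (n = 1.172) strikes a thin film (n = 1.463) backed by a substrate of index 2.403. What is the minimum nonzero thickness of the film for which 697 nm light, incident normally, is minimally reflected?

119 nm

Top surface (1.172 → 1.463): reflection off a higher-index medium gives a half-wave phase shift.
At the lower boundary (n = 1.463 to n = 2.403) the reflected ray undergoes a half-wave phase shift.
Zero or two π shifts → no net half-wave offset.
For dark reflection here: 2 n t = (m + ½) λ.
Minimum at m = 0: t = λ / (4 n) = 697 / (4 × 1.463) = 119 nm.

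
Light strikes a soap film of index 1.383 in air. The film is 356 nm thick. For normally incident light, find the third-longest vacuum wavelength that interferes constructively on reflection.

394 nm

Ray reflecting at the top interface goes from n = 1.0 toward n = 1.383: a half-wave phase shift.
Ray reflecting at the bottom interface goes from n = 1.383 toward n = 1.0: no phase shift.
Exactly one π shift → a net half-wave offset.
For bright reflection here: 2 n t = (m + ½) λ.
λ = 2 n t / (m + ½). The third-longest wavelength is m = 2: λ = 2 × 1.383 × 356 / 2.50 = 394 nm.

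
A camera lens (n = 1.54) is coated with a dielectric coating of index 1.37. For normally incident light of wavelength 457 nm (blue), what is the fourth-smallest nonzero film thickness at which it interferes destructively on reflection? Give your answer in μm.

0.584 μm

At the upper boundary (n = 1.0 to n = 1.37) the reflected ray undergoes a half-wave phase shift.
Bottom surface (1.37 → 1.54): reflection off a higher-index medium gives a half-wave phase shift.
Net: no relative phase inversion (both shifts match).
For minimum reflection here: 2 n t = (m + ½) λ.
The fourth-smallest nonzero thickness corresponds to m = 3: t = (m + ½) λ / (2 n) = 3.50 × 457 / (2 × 1.37) = 584 nm.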